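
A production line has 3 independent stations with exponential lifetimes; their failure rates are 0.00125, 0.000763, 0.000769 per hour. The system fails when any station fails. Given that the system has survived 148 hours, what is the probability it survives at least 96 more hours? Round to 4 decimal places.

Time to first failure ~ Exp(Σλ) with Σλ = 0.002782.
By memorylessness, P(T > 148+96 | T > 148) = P(T > 96) = e^(−0.002782·96) ≈ 0.7656.

0.7656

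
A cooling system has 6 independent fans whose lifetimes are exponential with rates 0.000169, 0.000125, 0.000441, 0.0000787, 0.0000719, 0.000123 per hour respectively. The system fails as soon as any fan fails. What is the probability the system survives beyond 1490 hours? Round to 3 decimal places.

0.223

The time to first failure is exponential with rate Σλ = 0.000169 + 0.000125 + 0.000441 + 0.0000787 + 0.0000719 + 0.000123 = 0.0010086.
P(min > 1490) = e^(−0.0010086·1490) = e^(−1.5028) ≈ 0.223.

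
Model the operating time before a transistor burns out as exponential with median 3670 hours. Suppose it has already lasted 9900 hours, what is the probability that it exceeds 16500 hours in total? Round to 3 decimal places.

For an exponential, median = ln(2)/λ, so λ = ln 2 / 3670 = 0.000188868 per hour.
P(X > s+t | X > s) = e^(−λ(s+t))/e^(−λs) = e^(−λt), independent of s = 9900.
P(X > 6600) = e^(−1.2465) ≈ 0.288.

0.288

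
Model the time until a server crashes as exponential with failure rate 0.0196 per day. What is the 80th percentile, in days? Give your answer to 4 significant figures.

Set 1 − e^(−λt) = 0.8, so t = −ln(0.2)/λ = 1.6094/0.0196 ≈ 82.1142 days.

82.11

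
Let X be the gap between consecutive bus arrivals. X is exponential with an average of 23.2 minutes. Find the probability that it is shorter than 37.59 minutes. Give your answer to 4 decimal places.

0.8022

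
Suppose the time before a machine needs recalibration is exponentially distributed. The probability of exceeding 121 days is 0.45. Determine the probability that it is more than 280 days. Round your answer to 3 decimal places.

e^(−λ·121) = 0.45 ⇒ λ = −ln(0.45)/121 = 0.00659924.
P(X > 280) = e^(−0.00659924·280) = e^(−1.8478) ≈ 0.158.

0.158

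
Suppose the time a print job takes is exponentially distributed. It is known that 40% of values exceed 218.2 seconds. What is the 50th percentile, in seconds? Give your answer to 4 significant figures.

165.1

e^(−λ·218.2) = 0.40 ⇒ λ = −ln(0.40)/218.2 = 0.00419932.
50th percentile: 1 − e^(−λt) = 0.5, t = −ln(0.5)/λ = 165.062 seconds.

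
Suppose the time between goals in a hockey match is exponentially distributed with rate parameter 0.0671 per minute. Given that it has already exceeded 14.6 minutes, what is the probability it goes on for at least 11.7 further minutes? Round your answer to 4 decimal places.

The exponential is memoryless, so the remaining time is again Exp(λ): the condition X > 14.6 is irrelevant.
P(X > 11.7) = e^(−0.78507) ≈ 0.4561.

0.4561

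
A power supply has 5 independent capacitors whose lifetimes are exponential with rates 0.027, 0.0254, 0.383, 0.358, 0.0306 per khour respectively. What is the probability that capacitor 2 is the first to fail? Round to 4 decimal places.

0.0308

The time to first failure is exponential with rate Σλ = 0.027 + 0.0254 + 0.383 + 0.358 + 0.0306 = 0.824.
P(capacitor 2 first) = λ_2/Σλ = 0.0254/0.824 ≈ 0.0308.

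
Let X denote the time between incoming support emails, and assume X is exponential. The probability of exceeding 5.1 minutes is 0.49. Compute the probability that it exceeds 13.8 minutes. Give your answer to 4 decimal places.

0.1451

e^(−λ·5.1) = 0.49 ⇒ λ = −ln(0.49)/5.1 = 0.139873.
P(X > 13.8) = e^(−0.139873·13.8) = e^(−1.9302) ≈ 0.1451.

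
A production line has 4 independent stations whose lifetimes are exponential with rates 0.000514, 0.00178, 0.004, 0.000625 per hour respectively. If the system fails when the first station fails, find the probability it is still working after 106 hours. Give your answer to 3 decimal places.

The time to first failure is exponential with rate Σλ = 0.000514 + 0.00178 + 0.004 + 0.000625 = 0.006919.
P(min > 106) = e^(−0.006919·106) = e^(−0.73341) ≈ 0.480.

0.480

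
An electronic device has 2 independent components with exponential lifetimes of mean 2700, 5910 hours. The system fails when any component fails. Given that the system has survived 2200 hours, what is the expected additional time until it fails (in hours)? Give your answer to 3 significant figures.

1850

First-failure rate Σλ = 1/2700 + 1/5910 = 0.000539575.
By memorylessness the expected residual is 1/Σλ = 1853.31 hours, regardless of the 2200 already elapsed.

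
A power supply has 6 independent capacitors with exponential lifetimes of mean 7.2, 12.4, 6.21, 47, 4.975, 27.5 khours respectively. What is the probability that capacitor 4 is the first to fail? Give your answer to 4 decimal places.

Rates: λ_i = 1/mean_i → 0.138889, 0.0806452, 0.161031, 0.0212766, 0.201005, 0.0363636; Σλ = 0.63921.
P(capacitor 4 first) = λ_4/Σλ = 0.0212766/0.63921 ≈ 0.0333.

0.0333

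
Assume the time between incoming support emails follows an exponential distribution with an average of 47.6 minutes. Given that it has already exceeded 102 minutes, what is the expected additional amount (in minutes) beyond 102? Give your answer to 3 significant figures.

The rate is λ = 1/47.6 = 0.0210084 per minute.
By memorylessness, the remaining amount past any threshold is again Exp(λ) with mean 1/λ = 47.6 minutes.

47.6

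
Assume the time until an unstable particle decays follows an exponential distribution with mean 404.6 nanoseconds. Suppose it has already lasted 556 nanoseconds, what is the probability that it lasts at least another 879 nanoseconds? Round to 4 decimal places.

0.1139

The rate is λ = 1/404.6 = 0.00247158 per nanosecond.
The exponential is memoryless, so the remaining time is again Exp(λ): the condition X > 556 is irrelevant.
P(X > 879) = e^(−2.1725) ≈ 0.1139.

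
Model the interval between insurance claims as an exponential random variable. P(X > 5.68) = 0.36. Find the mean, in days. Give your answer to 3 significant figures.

e^(−λ·5.68) = 0.36 ⇒ λ = −ln(0.36)/5.68 = 0.179868.
Mean = 1/λ = 5.55963 days.

5.56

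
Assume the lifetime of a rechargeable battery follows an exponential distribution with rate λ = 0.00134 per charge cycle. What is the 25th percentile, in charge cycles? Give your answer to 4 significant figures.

214.7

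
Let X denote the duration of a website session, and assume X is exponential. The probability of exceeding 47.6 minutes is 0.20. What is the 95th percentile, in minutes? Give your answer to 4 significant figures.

88.60

e^(−λ·47.6) = 0.20 ⇒ λ = −ln(0.20)/47.6 = 0.0338117.
95th percentile: 1 − e^(−λt) = 0.95, t = −ln(0.05)/λ = 88.6004 minutes.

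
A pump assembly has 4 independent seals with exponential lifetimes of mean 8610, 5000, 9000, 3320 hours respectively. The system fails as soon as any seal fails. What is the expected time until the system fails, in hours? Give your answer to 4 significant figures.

The first failure time is exponential with rate Σλ_i = 1/8610 + 1/5000 + 1/9000 + 1/3320 = 0.00072846 per hour.
E[min] = 1/Σλ = 1/0.00072846 = 1372.76 hours.

1373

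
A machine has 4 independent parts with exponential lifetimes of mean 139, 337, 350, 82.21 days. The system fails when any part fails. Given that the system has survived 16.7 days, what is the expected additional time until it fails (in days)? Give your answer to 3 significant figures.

First-failure rate Σλ = 1/139 + 1/337 + 1/350 + 1/82.21 = 0.0251827.
By memorylessness the expected residual is 1/Σλ = 39.7098 days, regardless of the 16.7 already elapsed.

39.7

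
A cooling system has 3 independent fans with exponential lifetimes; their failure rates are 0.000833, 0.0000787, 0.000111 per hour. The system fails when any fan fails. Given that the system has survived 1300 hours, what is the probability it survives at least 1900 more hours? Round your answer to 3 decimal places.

0.143

Time to first failure ~ Exp(Σλ) with Σλ = 0.0010227.
By memorylessness, P(T > 1300+1900 | T > 1300) = P(T > 1900) = e^(−0.0010227·1900) ≈ 0.143.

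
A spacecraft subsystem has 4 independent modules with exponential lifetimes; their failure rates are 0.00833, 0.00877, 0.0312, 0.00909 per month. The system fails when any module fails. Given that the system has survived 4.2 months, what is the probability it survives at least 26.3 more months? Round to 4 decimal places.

0.2211

Time to first failure ~ Exp(Σλ) with Σλ = 0.05739.
By memorylessness, P(T > 4.2+26.3 | T > 4.2) = P(T > 26.3) = e^(−0.05739·26.3) ≈ 0.2211.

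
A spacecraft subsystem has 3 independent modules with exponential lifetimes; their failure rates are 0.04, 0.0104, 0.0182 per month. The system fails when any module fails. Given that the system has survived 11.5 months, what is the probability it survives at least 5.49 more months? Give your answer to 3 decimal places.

0.686

Time to first failure ~ Exp(Σλ) with Σλ = 0.0686.
By memorylessness, P(T > 11.5+5.49 | T > 11.5) = P(T > 5.49) = e^(−0.0686·5.49) ≈ 0.686.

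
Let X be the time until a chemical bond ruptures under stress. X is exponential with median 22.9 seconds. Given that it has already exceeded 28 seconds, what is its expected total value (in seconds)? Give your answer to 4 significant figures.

61.04

For an exponential, median = ln(2)/λ, so λ = ln 2 / 22.9 = 0.0302684 per second.
By memorylessness, E[X | X > 28] = 28 + 1/λ = 28 + 33.0377 = 61.0377 seconds.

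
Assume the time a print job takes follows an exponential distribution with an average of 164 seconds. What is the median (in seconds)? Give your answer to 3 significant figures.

114

The rate is λ = 1/164 = 0.00609756 per second.
Set 1 − e^(−λt) = 0.5, so t = −ln(0.5)/λ = 0.69315/0.00609756 ≈ 113.676 seconds.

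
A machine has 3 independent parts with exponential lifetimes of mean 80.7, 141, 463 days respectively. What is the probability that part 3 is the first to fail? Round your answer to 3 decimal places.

0.100

Rates: λ_i = 1/mean_i → 0.0123916, 0.0070922, 0.00215983; Σλ = 0.0216436.
P(part 3 first) = λ_3/Σλ = 0.00215983/0.0216436 ≈ 0.100.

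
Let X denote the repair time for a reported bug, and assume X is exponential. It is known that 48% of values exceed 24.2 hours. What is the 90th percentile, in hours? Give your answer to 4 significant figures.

e^(−λ·24.2) = 0.48 ⇒ λ = −ln(0.48)/24.2 = 0.0303293.
90th percentile: 1 − e^(−λt) = 0.9, t = −ln(0.1)/λ = 75.9195 hours.

75.92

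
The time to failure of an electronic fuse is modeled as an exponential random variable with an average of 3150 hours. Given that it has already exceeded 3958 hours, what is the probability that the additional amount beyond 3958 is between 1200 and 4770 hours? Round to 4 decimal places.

0.4632

The rate is λ = 1/3150 = 0.00031746 per hour.
Memoryless: the residual past 3958 is again Exp(λ).
P(1200 < residual < 4770) = e^(−λ·1200) − e^(−λ·4770) = 0.68321 − 0.21997 ≈ 0.4632.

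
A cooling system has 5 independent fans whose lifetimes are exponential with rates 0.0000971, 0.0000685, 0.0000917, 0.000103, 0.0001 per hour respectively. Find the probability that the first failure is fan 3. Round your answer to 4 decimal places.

The time to first failure is exponential with rate Σλ = 0.0000971 + 0.0000685 + 0.0000917 + 0.000103 + 0.0001 = 0.0004603.
P(fan 3 first) = λ_3/Σλ = 0.0000917/0.0004603 ≈ 0.1992.

0.1992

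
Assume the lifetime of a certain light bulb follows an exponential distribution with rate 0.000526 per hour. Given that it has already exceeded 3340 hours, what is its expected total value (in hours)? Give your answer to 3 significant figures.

By memorylessness, E[X | X > 3340] = 3340 + 1/λ = 3340 + 1901.14 = 5241.14 hours.

5240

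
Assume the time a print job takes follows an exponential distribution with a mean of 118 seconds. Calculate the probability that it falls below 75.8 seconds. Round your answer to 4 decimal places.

The rate is λ = 1/118 = 0.00847458 per second.
P(X ≤ 75.8) = 1 − e^(−λ·75.8) = 1 − e^(−0.64237) ≈ 0.4740.

0.4740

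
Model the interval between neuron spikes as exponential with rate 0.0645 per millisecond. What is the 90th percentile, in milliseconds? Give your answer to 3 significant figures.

35.7

Set 1 − e^(−λt) = 0.9, so t = −ln(0.1)/λ = 2.3026/0.0645 ≈ 35.699 milliseconds.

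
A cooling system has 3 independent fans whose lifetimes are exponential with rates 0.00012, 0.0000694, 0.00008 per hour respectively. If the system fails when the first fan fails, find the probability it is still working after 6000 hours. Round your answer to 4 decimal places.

The time to first failure is exponential with rate Σλ = 0.00012 + 0.0000694 + 0.00008 = 0.0002694.
P(min > 6000) = e^(−0.0002694·6000) = e^(−1.6164) ≈ 0.1986.

0.1986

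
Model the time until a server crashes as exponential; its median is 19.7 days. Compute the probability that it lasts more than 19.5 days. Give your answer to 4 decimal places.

0.5035

For an exponential, median = ln(2)/λ, so λ = ln 2 / 19.7 = 0.0351851 per day.
P(X > 19.5) = e^(−λ·19.5) = e^(−0.68611) ≈ 0.5035.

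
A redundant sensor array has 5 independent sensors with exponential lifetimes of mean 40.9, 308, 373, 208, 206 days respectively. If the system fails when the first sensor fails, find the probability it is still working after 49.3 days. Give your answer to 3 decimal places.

0.139

The first failure time is exponential with rate Σλ_i = 1/40.9 + 1/308 + 1/373 + 1/208 + 1/206 = 0.0400397 per day.
P(min > 49.3) = e^(−0.0400397·49.3) = e^(−1.974) ≈ 0.139.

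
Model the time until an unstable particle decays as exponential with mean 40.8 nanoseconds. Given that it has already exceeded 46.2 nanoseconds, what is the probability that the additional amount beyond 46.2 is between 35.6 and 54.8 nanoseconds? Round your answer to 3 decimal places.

0.157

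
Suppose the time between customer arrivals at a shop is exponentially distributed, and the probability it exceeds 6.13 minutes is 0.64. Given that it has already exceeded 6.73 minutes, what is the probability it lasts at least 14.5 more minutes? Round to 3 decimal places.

From e^(−λ·6.13) = 0.64, λ = −ln(0.64)/6.13 = 0.0728038.
Memoryless: P(X > 6.73+14.5 | X > 6.73) = P(X > 14.5) = e^(−0.0728038·14.5) ≈ 0.348.

0.348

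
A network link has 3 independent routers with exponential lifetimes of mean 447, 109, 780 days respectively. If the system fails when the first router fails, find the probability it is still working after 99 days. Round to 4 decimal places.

The first failure time is exponential with rate Σλ_i = 1/447 + 1/109 + 1/780 = 0.0126935 per day.
P(min > 99) = e^(−0.0126935·99) = e^(−1.2567) ≈ 0.2846.

0.2846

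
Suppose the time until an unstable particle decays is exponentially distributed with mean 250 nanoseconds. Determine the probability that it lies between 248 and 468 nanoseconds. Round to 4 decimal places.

The rate is λ = 1/250 = 0.004 per nanosecond.
P(248 < X < 468) = e^(−λ·248) − e^(−λ·468) = 0.37083 − 0.15382 ≈ 0.2170.

0.2170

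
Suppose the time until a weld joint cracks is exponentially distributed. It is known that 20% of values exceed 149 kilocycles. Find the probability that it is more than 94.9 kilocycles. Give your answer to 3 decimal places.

0.359

e^(−λ·149) = 0.20 ⇒ λ = −ln(0.20)/149 = 0.0108016.
P(X > 94.9) = e^(−0.0108016·94.9) = e^(−1.0251) ≈ 0.359.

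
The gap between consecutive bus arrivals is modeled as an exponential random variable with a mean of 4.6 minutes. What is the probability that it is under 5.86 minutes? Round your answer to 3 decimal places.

0.720

The rate is λ = 1/4.6 = 0.217391 per minute.
P(X ≤ 5.86) = 1 − e^(−λ·5.86) = 1 − e^(−1.2739) ≈ 0.720.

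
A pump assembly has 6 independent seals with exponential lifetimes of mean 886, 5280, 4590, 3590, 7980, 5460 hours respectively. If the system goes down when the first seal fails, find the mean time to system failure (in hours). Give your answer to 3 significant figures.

The first failure time is exponential with rate Σλ_i = 1/886 + 1/5280 + 1/4590 + 1/3590 + 1/7980 + 1/5460 = 0.00212294 per hour.
E[min] = 1/Σλ = 1/0.00212294 = 471.044 hours.

471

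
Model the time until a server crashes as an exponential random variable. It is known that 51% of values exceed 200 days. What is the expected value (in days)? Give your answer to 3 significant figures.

e^(−λ·200) = 0.51 ⇒ λ = −ln(0.51)/200 = 0.00336672.
Mean = 1/λ = 297.025 days.

297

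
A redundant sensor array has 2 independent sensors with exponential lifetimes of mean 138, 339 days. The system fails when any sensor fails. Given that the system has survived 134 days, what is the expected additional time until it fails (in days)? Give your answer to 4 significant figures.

98.08

First-failure rate Σλ = 1/138 + 1/339 = 0.0101962.
By memorylessness the expected residual is 1/Σλ = 98.0755 days, regardless of the 134 already elapsed.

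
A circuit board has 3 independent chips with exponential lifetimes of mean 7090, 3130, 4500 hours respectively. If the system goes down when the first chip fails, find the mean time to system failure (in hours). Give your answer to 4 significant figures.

1465

The first failure time is exponential with rate Σλ_i = 1/7090 + 1/3130 + 1/4500 = 0.000682755 per hour.
E[min] = 1/Σλ = 1/0.000682755 = 1464.65 hours.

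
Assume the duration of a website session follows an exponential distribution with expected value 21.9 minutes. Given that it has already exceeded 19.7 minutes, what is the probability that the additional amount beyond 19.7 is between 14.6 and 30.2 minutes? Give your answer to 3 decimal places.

The rate is λ = 1/21.9 = 0.0456621 per minute.
Memoryless: the residual past 19.7 is again Exp(λ).
P(14.6 < residual < 30.2) = e^(−λ·14.6) − e^(−λ·30.2) = 0.51342 − 0.25183 ≈ 0.262.

0.262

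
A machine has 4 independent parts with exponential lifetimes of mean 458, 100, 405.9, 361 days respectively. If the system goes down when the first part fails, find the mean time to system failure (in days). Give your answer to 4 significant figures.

57.41

The first failure time is exponential with rate Σλ_i = 1/458 + 1/100 + 1/405.9 + 1/361 = 0.0174172 per day.
E[min] = 1/Σλ = 1/0.0174172 = 57.4147 days.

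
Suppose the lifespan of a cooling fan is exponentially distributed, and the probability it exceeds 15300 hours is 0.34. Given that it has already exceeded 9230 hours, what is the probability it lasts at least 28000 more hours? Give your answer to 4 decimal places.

From e^(−λ·15300) = 0.34, λ = −ln(0.34)/15300 = 0.0000705104.
Memoryless: P(X > 9230+28000 | X > 9230) = P(X > 28000) = e^(−0.0000705104·28000) ≈ 0.1389.

0.1389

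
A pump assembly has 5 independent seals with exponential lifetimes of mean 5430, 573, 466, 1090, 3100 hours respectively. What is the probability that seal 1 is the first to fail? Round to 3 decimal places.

Rates: λ_i = 1/mean_i → 0.000184162, 0.0017452, 0.00214592, 0.000917431, 0.000322581; Σλ = 0.0053153.
P(seal 1 first) = λ_1/Σλ = 0.000184162/0.0053153 ≈ 0.035.

0.035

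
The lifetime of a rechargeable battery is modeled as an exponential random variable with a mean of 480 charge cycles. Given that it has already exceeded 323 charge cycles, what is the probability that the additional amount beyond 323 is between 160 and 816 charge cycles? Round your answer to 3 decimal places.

The rate is λ = 1/480 = 0.00208333 per charge cycle.
Memoryless: the residual past 323 is again Exp(λ).
P(160 < residual < 816) = e^(−λ·160) − e^(−λ·816) = 0.71653 − 0.18268 ≈ 0.534.

0.534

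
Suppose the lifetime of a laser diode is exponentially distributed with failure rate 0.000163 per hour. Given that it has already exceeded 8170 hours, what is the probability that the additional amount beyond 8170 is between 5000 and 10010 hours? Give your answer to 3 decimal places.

Memoryless: the residual past 8170 is again Exp(λ).
P(5000 < residual < 10010) = e^(−λ·5000) − e^(−λ·10010) = 0.44264 − 0.19561 ≈ 0.247.

0.247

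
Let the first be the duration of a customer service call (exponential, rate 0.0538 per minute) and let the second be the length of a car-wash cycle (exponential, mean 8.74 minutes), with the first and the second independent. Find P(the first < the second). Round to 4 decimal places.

λ_1 = 0.0538, λ_2 = 1/8.74 = 0.114416.
For independent exponentials, P(the first < the second) = λ_1/(λ_1+λ_2) = 0.0538/0.168216 ≈ 0.3198.

0.3198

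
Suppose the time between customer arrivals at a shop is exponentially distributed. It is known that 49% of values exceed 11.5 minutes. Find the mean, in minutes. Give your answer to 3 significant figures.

16.1

e^(−λ·11.5) = 0.49 ⇒ λ = −ln(0.49)/11.5 = 0.0620304.
Mean = 1/λ = 16.1211 minutes.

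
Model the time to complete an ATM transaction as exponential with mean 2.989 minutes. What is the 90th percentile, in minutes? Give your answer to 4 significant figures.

The rate is λ = 1/2.989 = 0.33456 per minute.
Set 1 − e^(−λt) = 0.9, so t = −ln(0.1)/λ = 2.3026/0.33456 ≈ 6.88243 minutes.

6.882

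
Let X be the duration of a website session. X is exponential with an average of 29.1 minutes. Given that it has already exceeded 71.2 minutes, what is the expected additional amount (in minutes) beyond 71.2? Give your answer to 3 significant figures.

29.1

The rate is λ = 1/29.1 = 0.0343643 per minute.
By memorylessness, the remaining amount past any threshold is again Exp(λ) with mean 1/λ = 29.1 minutes.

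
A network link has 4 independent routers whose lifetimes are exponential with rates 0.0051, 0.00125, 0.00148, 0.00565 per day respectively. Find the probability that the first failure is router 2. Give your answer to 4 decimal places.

The time to first failure is exponential with rate Σλ = 0.0051 + 0.00125 + 0.00148 + 0.00565 = 0.01348.
P(router 2 first) = λ_2/Σλ = 0.00125/0.01348 ≈ 0.0927.

0.0927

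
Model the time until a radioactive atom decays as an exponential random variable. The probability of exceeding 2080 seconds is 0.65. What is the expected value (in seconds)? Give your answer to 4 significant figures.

4828

e^(−λ·2080) = 0.65 ⇒ λ = −ln(0.65)/2080 = 0.000207107.
Mean = 1/λ = 4828.42 seconds.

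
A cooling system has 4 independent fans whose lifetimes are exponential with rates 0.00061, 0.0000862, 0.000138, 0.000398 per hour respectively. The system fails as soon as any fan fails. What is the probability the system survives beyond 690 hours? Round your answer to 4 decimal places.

The time to first failure is exponential with rate Σλ = 0.00061 + 0.0000862 + 0.000138 + 0.000398 = 0.0012322.
P(min > 690) = e^(−0.0012322·690) = e^(−0.85022) ≈ 0.4273.

0.4273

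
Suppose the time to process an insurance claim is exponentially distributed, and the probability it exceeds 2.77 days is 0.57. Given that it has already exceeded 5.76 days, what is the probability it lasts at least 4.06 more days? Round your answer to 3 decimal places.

0.439

From e^(−λ·2.77) = 0.57, λ = −ln(0.57)/2.77 = 0.202931.
Memoryless: P(X > 5.76+4.06 | X > 5.76) = P(X > 4.06) = e^(−0.202931·4.06) ≈ 0.439.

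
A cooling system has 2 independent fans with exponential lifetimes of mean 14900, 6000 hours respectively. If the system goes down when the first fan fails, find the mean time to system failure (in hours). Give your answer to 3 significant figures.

The first failure time is exponential with rate Σλ_i = 1/14900 + 1/6000 = 0.000233781 per hour.
E[min] = 1/Σλ = 1/0.000233781 = 4277.51 hours.

4280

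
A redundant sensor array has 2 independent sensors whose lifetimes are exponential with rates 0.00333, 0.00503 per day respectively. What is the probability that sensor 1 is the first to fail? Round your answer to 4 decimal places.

The time to first failure is exponential with rate Σλ = 0.00333 + 0.00503 = 0.00836.
P(sensor 1 first) = λ_1/Σλ = 0.00333/0.00836 ≈ 0.3983.

0.3983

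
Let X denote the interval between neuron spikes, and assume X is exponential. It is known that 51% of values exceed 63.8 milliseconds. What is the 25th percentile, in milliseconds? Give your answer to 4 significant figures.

e^(−λ·63.8) = 0.51 ⇒ λ = −ln(0.51)/63.8 = 0.010554.
25th percentile: 1 − e^(−λt) = 0.25, t = −ln(0.75)/λ = 27.2581 milliseconds.

27.26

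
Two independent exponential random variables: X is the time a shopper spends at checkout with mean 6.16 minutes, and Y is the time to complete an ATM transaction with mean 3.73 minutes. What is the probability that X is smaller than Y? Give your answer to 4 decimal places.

λ_1 = 1/6.16 = 0.162338, λ_2 = 1/3.73 = 0.268097.
For independent exponentials, P(X < Y) = λ_1/(λ_1+λ_2) = 0.162338/0.430434 ≈ 0.3771.

0.3771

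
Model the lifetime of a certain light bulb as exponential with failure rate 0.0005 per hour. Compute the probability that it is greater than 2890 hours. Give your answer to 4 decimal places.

P(X > 2890) = e^(−λ·2890) = e^(−1.445) ≈ 0.2357.

0.2357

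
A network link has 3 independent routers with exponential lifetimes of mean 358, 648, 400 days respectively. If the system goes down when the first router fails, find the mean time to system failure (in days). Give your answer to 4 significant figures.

The first failure time is exponential with rate Σλ_i = 1/358 + 1/648 + 1/400 = 0.00683651 per day.
E[min] = 1/Σλ = 1/0.00683651 = 146.274 days.

146.3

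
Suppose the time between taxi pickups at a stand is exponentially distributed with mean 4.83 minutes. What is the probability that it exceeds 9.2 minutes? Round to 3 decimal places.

The rate is λ = 1/4.83 = 0.207039 per minute.
P(X > 9.2) = e^(−λ·9.2) = e^(−1.9048) ≈ 0.149.

0.149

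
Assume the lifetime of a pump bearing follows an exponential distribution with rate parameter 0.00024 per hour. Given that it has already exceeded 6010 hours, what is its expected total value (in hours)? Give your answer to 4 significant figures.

10180

By memorylessness, E[X | X > 6010] = 6010 + 1/λ = 6010 + 4166.67 = 10176.7 hours.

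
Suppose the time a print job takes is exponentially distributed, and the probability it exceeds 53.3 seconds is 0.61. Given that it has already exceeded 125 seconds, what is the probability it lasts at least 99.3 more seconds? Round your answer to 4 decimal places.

0.3982

From e^(−λ·53.3) = 0.61, λ = −ln(0.61)/53.3 = 0.00927385.
Memoryless: P(X > 125+99.3 | X > 125) = P(X > 99.3) = e^(−0.00927385·99.3) ≈ 0.3982.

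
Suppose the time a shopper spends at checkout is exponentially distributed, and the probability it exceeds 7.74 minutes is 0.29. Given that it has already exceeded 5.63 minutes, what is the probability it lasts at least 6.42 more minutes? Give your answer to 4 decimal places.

From e^(−λ·7.74) = 0.29, λ = −ln(0.29)/7.74 = 0.159932.
Memoryless: P(X > 5.63+6.42 | X > 5.63) = P(X > 6.42) = e^(−0.159932·6.42) ≈ 0.3582.

0.3582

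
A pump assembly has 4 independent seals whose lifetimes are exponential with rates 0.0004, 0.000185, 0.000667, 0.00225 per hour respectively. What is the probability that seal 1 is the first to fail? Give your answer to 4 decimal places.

0.1142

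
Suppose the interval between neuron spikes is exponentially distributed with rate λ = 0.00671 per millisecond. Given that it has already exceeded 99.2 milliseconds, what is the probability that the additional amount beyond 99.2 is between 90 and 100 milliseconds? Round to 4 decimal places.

0.0355

Memoryless: the residual past 99.2 is again Exp(λ).
P(90 < residual < 100) = e^(−λ·90) − e^(−λ·100) = 0.54668 − 0.51120 ≈ 0.0355.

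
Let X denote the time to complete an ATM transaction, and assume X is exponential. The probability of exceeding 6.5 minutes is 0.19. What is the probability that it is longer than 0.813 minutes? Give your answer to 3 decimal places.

0.812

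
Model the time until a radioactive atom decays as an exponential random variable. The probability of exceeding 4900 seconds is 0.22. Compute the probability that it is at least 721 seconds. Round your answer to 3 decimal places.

e^(−λ·4900) = 0.22 ⇒ λ = −ln(0.22)/4900 = 0.000309006.
P(X > 721) = e^(−0.000309006·721) = e^(−0.22279) ≈ 0.800.

0.800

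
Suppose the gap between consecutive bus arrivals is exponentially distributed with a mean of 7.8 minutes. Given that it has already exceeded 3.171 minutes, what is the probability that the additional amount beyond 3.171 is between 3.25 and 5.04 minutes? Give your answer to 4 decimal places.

0.1352

The rate is λ = 1/7.8 = 0.128205 per minute.
Memoryless: the residual past 3.171 is again Exp(λ).
P(3.25 < residual < 5.04) = e^(−λ·3.25) − e^(−λ·5.04) = 0.65924 − 0.52406 ≈ 0.1352.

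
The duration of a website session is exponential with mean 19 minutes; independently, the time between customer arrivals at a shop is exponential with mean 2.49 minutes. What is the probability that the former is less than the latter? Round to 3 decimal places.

λ_1 = 1/19 = 0.0526316, λ_2 = 1/2.49 = 0.401606.
For independent exponentials, P(the former < the latter) = λ_1/(λ_1+λ_2) = 0.0526316/0.454238 ≈ 0.116.

0.116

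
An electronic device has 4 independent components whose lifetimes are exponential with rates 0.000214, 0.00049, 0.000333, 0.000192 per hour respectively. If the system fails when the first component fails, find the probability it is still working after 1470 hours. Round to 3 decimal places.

The time to first failure is exponential with rate Σλ = 0.000214 + 0.00049 + 0.000333 + 0.000192 = 0.001229.
P(min > 1470) = e^(−0.001229·1470) = e^(−1.8066) ≈ 0.164.

0.164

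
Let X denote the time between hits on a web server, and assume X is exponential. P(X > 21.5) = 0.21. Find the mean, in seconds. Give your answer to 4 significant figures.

e^(−λ·21.5) = 0.21 ⇒ λ = −ln(0.21)/21.5 = 0.0725883.
Mean = 1/λ = 13.7763 seconds.

13.78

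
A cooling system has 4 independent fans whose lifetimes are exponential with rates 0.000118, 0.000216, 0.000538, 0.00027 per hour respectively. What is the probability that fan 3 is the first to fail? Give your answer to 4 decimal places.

The time to first failure is exponential with rate Σλ = 0.000118 + 0.000216 + 0.000538 + 0.00027 = 0.001142.
P(fan 3 first) = λ_3/Σλ = 0.000538/0.001142 ≈ 0.4711.

0.4711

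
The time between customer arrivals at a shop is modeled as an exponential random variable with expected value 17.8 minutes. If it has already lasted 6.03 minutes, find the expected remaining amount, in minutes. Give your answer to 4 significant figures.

The rate is λ = 1/17.8 = 0.0561798 per minute.
By memorylessness, the remaining amount past any threshold is again Exp(λ) with mean 1/λ = 17.8 minutes.

17.80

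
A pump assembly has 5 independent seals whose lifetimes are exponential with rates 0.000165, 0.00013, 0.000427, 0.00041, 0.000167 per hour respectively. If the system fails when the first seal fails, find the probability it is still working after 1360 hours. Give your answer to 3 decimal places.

0.171

The time to first failure is exponential with rate Σλ = 0.000165 + 0.00013 + 0.000427 + 0.00041 + 0.000167 = 0.001299.
P(min > 1360) = e^(−0.001299·1360) = e^(−1.7666) ≈ 0.171.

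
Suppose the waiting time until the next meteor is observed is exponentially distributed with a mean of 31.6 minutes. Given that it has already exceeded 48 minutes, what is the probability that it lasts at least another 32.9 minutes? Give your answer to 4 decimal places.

0.3531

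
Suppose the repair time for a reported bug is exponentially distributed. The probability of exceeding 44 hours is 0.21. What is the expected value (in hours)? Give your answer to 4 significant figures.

28.19

e^(−λ·44) = 0.21 ⇒ λ = −ln(0.21)/44 = 0.0354693.
Mean = 1/λ = 28.1934 hours.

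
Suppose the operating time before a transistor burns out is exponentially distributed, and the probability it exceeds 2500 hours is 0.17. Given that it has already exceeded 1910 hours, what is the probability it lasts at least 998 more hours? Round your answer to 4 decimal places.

0.4929

From e^(−λ·2500) = 0.17, λ = −ln(0.17)/2500 = 0.000708783.
Memoryless: P(X > 1910+998 | X > 1910) = P(X > 998) = e^(−0.000708783·998) ≈ 0.4929.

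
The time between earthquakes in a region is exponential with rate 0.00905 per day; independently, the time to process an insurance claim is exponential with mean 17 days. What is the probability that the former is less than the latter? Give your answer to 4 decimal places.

λ_1 = 0.00905, λ_2 = 1/17 = 0.0588235.
For independent exponentials, P(the former < the latter) = λ_1/(λ_1+λ_2) = 0.00905/0.0678735 ≈ 0.1333.

0.1333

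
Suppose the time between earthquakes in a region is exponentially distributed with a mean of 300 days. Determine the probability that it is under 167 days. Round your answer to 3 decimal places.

0.427

The rate is λ = 1/300 = 0.00333333 per day.
P(X ≤ 167) = 1 − e^(−λ·167) = 1 − e^(−0.55667) ≈ 0.427.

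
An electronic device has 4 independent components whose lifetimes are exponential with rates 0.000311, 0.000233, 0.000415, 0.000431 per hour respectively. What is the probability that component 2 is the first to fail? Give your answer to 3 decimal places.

The time to first failure is exponential with rate Σλ = 0.000311 + 0.000233 + 0.000415 + 0.000431 = 0.00139.
P(component 2 first) = λ_2/Σλ = 0.000233/0.00139 ≈ 0.168.

0.168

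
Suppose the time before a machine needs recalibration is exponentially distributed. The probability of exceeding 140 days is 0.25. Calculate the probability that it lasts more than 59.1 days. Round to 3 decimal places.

e^(−λ·140) = 0.25 ⇒ λ = −ln(0.25)/140 = 0.0099021.
P(X > 59.1) = e^(−0.0099021·59.1) = e^(−0.58521) ≈ 0.557.

0.557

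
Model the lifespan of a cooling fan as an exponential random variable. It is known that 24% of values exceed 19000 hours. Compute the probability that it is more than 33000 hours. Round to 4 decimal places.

e^(−λ·19000) = 0.24 ⇒ λ = −ln(0.24)/19000 = 0.0000751114.
P(X > 33000) = e^(−0.0000751114·33000) = e^(−2.4787) ≈ 0.0839.

0.0839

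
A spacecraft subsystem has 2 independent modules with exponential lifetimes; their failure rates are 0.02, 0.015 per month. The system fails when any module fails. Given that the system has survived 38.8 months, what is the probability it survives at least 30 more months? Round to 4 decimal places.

Time to first failure ~ Exp(Σλ) with Σλ = 0.035.
By memorylessness, P(T > 38.8+30 | T > 38.8) = P(T > 30) = e^(−0.035·30) ≈ 0.3499.

0.3499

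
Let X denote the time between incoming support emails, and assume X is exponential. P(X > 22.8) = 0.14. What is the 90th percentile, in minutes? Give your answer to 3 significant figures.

26.7

e^(−λ·22.8) = 0.14 ⇒ λ = −ln(0.14)/22.8 = 0.086233.
90th percentile: 1 − e^(−λt) = 0.9, t = −ln(0.1)/λ = 26.7019 minutes.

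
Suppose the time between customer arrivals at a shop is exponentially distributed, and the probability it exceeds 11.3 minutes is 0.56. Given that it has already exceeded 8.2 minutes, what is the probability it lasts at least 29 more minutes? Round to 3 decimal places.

0.226

From e^(−λ·11.3) = 0.56, λ = −ln(0.56)/11.3 = 0.0513114.
Memoryless: P(X > 8.2+29 | X > 8.2) = P(X > 29) = e^(−0.0513114·29) ≈ 0.226.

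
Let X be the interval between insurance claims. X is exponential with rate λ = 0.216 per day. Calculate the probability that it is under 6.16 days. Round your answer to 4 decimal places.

P(X ≤ 6.16) = 1 − e^(−λ·6.16) = 1 − e^(−1.3306) ≈ 0.7357.

0.7357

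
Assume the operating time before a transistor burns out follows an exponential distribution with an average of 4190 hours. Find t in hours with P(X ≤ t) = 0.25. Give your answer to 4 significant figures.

The rate is λ = 1/4190 = 0.000238663 per hour.
Set 1 − e^(−λt) = 0.25, so t = −ln(0.75)/λ = 0.28768/0.000238663 ≈ 1205.39 hours.

1205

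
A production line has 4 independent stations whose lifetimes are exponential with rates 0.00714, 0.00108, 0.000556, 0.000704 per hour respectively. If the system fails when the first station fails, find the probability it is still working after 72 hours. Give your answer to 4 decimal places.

0.5053

The time to first failure is exponential with rate Σλ = 0.00714 + 0.00108 + 0.000556 + 0.000704 = 0.00948.
P(min > 72) = e^(−0.00948·72) = e^(−0.68256) ≈ 0.5053.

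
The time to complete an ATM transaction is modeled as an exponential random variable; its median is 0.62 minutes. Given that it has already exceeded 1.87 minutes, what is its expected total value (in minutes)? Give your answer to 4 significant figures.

For an exponential, median = ln(2)/λ, so λ = ln 2 / 0.62 = 1.11798 per minute.
By memorylessness, E[X | X > 1.87] = 1.87 + 1/λ = 1.87 + 0.894471 = 2.76447 minutes.

2.764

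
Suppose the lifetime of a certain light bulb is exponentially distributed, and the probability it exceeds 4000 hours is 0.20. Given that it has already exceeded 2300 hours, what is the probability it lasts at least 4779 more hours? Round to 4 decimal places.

0.1462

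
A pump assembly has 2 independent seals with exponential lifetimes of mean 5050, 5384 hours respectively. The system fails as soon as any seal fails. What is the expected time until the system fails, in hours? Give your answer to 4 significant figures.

2606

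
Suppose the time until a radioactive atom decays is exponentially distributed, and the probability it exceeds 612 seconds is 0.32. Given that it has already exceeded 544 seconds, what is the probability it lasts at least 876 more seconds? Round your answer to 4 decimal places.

From e^(−λ·612) = 0.32, λ = −ln(0.32)/612 = 0.00186182.
Memoryless: P(X > 544+876 | X > 544) = P(X > 876) = e^(−0.00186182·876) ≈ 0.1957.

0.1957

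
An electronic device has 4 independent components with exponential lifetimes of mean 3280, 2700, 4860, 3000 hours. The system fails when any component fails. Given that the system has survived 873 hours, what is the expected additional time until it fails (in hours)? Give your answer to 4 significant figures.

823.5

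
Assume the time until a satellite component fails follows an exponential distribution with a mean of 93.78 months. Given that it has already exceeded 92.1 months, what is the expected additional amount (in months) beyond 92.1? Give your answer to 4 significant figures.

93.78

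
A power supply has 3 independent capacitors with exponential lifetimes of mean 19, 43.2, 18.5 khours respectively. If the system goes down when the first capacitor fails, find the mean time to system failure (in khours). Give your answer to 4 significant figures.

The first failure time is exponential with rate Σλ_i = 1/19 + 1/43.2 + 1/18.5 = 0.129834 per khour.
E[min] = 1/Σλ = 1/0.129834 = 7.70216 khours.

7.702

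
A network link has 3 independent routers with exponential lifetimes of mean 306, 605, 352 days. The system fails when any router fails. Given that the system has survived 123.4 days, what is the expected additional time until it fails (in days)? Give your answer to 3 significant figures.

129

First-failure rate Σλ = 1/306 + 1/605 + 1/352 = 0.00776178.
By memorylessness the expected residual is 1/Σλ = 128.837 days, regardless of the 123.4 already elapsed.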